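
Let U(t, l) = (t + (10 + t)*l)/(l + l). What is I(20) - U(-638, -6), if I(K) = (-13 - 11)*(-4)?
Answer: 2141/6 ≈ 356.83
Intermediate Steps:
U(t, l) = (t + l*(10 + t))/(2*l) (U(t, l) = (t + l*(10 + t))/((2*l)) = (t + l*(10 + t))*(1/(2*l)) = (t + l*(10 + t))/(2*l))
I(K) = 96 (I(K) = -24*(-4) = 96)
I(20) - U(-638, -6) = 96 - (-638 - 6*(10 - 638))/(2*(-6)) = 96 - (-1)*(-638 - 6*(-628))/(2*6) = 96 - (-1)*(-638 + 3768)/(2*6) = 96 - (-1)*3130/(2*6) = 96 - 1*(-1565/6) = 96 + 1565/6 = 2141/6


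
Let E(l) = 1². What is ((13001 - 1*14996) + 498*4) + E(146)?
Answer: -2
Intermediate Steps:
E(l) = 1
((13001 - 1*14996) + 498*4) + E(146) = ((13001 - 1*14996) + 498*4) + 1 = ((13001 - 14996) + 1992) + 1 = (-1995 + 1992) + 1 = -3 + 1 = -2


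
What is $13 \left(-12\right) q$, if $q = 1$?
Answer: $-156$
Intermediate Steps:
$13 \left(-12\right) q = 13 \left(-12\right) 1 = \left(-156\right) 1 = -156$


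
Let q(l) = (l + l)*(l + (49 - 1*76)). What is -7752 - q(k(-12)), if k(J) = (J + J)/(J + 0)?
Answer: -7652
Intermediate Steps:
k(J) = 2 (k(J) = (2*J)/J = 2)
q(l) = 2*l*(-27 + l) (q(l) = (2*l)*(l + (49 - 76)) = (2*l)*(l - 27) = (2*l)*(-27 + l) = 2*l*(-27 + l))
-7752 - q(k(-12)) = -7752 - 2*2*(-27 + 2) = -7752 - 2*2*(-25) = -7752 - 1*(-100) = -7752 + 100 = -7652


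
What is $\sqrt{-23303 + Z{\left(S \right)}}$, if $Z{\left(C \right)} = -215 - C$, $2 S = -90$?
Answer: $i \sqrt{23473} \approx 153.21 i$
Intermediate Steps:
$S = -45$ ($S = \frac{1}{2} \left(-90\right) = -45$)
$\sqrt{-23303 + Z{\left(S \right)}} = \sqrt{-23303 - 170} = \sqrt{-23473} = i \sqrt{23473}$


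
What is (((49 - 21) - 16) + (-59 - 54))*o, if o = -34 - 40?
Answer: 7474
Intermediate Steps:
o = -74
(((49 - 21) - 16) + (-59 - 54))*o = (((49 - 21) - 16) + (-59 - 54))*(-74) = ((28 - 16) - 113)*(-74) = (12 - 113)*(-74) = -101*(-74) = 7474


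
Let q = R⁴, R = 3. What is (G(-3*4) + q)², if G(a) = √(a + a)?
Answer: 6537 + 324*I*√6 ≈ 6537.0 + 793.63*I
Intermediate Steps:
G(a) = √2*√a (G(a) = √(2*a) = √2*√a)
q = 81 (q = 3⁴ = 81)
(G(-3*4) + q)² = (√2*√(-3*4) + 81)² = (√2*√(-12) + 81)² = (√2*(2*I*√3) + 81)² = (2*I*√6 + 81)² = (81 + 2*I*√6)²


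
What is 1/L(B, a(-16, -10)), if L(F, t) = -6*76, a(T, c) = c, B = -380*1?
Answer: -1/456 ≈ -0.0021930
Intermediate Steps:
B = -380
L(F, t) = -456
1/L(B, a(-16, -10)) = 1/(-456) = -1/456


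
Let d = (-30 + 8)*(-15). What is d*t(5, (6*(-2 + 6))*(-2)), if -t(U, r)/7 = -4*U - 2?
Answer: 50820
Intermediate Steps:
t(U, r) = 14 + 28*U (t(U, r) = -7*(-4*U - 2) = -7*(-2 - 4*U) = 14 + 28*U)
d = 330 (d = -22*(-15) = 330)
d*t(5, (6*(-2 + 6))*(-2)) = 330*(14 + 28*5) = 330*(14 + 140) = 330*154 = 50820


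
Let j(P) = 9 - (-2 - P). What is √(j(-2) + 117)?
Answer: 3*√14 ≈ 11.225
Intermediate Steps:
j(P) = 11 + P (j(P) = 9 + (2 + P) = 11 + P)
√(j(-2) + 117) = √((11 - 2) + 117) = √(9 + 117) = √126 = 3*√14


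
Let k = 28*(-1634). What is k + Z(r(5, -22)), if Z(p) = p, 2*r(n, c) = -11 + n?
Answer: -45755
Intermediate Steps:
r(n, c) = -11/2 + n/2 (r(n, c) = (-11 + n)/2 = -11/2 + n/2)
k = -45752
k + Z(r(5, -22)) = -45752 + (-11/2 + (½)*5) = -45752 + (-11/2 + 5/2) = -45752 - 3 = -45755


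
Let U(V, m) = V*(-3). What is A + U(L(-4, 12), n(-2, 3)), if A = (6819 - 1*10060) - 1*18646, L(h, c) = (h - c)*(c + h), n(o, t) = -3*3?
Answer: -21503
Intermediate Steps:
n(o, t) = -9
L(h, c) = (c + h)*(h - c)
U(V, m) = -3*V
A = -21887 (A = (6819 - 10060) - 18646 = -3241 - 18646 = -21887)
A + U(L(-4, 12), n(-2, 3)) = -21887 - 3*((-4)**2 - 1*12**2) = -21887 - 3*(16 - 1*144) = -21887 - 3*(16 - 144) = -21887 - 3*(-128) = -21887 + 384 = -21503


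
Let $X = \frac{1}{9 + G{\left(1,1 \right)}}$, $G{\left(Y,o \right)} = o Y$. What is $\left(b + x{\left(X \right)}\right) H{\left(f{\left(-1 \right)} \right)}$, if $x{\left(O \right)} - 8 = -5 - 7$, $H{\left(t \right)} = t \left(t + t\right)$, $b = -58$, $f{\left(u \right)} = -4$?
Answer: $-1984$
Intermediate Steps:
$G{\left(Y,o \right)} = Y o$
$X = \frac{1}{10}$ ($X = \frac{1}{9 + 1 \cdot 1} = \frac{1}{9 + 1} = \frac{1}{10} \approx 0.1$)
$H{\left(t \right)} = 2 t^{2}$ ($H{\left(t \right)} = t 2 t = 2 t^{2}$)
$x{\left(O \right)} = -4$ ($x{\left(O \right)} = 8 - 12 = -4$)
$\left(b + x{\left(X \right)}\right) H{\left(f{\left(-1 \right)} \right)} = \left(-58 - 4\right) 2 \left(-4\right)^{2} = - 62 \cdot 2 \cdot 16 = \left(-62\right) 32 = -1984$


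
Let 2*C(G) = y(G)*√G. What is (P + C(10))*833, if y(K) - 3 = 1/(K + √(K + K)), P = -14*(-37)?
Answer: 431494 - 833*√2/16 + 20825*√10/16 ≈ 4.3554e+5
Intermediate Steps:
P = 518
y(K) = 3 + 1/(K + √2*√K) (y(K) = 3 + 1/(K + √(K + K)) = 3 + 1/(K + √(2*K)) = 3 + 1/(K + √2*√K))
C(G) = √G*(1 + 3*G + 3*√2*√G)/(2*(G + √2*√G)) (C(G) = (((1 + 3*G + 3*√2*√G)/(G + √2*√G))*√G)/2 = (√G*(1 + 3*G + 3*√2*√G)/(G + √2*√G))/2 = √G*(1 + 3*G + 3*√2*√G)/(2*(G + √2*√G)))
(P + C(10))*833 = (518 + (√10 + 3*10^(3/2) + 3*10*√2)/(2*(10 + √2*√10)))*833 = (518 + (√10 + 3*(10*√10) + 30*√2)/(2*(10 + 2*√5)))*833 = (518 + (√10 + 30*√10 + 30*√2)/(2*(10 + 2*√5)))*833 = (518 + (30*√2 + 31*√10)/(2*(10 + 2*√5)))*833 = 431494 + 833*(30*√2 + 31*√10)/(2*(10 + 2*√5))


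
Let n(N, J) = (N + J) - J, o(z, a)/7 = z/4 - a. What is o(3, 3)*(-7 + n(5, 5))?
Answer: 63/2 ≈ 31.500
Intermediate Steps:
o(z, a) = -7*a + 7*z/4 (o(z, a) = 7*(z/4 - a) = 7*(-a + z/4) = -7*a + 7*z/4)
n(N, J) = N (n(N, J) = (J + N) - J = N)
o(3, 3)*(-7 + n(5, 5)) = (-7*3 + (7/4)*3)*(-7 + 5) = (-21 + 21/4)*(-2) = -63/4*(-2) = 63/2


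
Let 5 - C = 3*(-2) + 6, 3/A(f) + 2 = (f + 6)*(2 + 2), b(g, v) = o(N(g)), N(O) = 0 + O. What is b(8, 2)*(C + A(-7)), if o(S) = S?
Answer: 36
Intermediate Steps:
N(O) = O
b(g, v) = g
A(f) = 3/(22 + 4*f) (A(f) = 3/(-2 + (f + 6)*(2 + 2)) = 3/(-2 + (6 + f)*4) = 3/(-2 + (24 + 4*f)) = 3/(22 + 4*f))
C = 5 (C = 5 - (3*(-2) + 6) = 5 - (-6 + 6) = 5 - 1*0 = 5 + 0 = 5)
b(8, 2)*(C + A(-7)) = 8*(5 + 3/(2*(11 + 2*(-7)))) = 8*(5 + 3/(2*(11 - 14))) = 8*(5 + (3/2)/(-3)) = 8*(5 + (3/2)*(-⅓)) = 8*(5 - ½) = 8*(9/2) = 36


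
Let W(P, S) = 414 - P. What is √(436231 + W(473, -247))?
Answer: 2*√109043 ≈ 660.43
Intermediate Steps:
√(436231 + W(473, -247)) = √(436231 + (414 - 1*473)) = √(436231 + (414 - 473)) = √(436231 - 59) = √436172 = 2*√109043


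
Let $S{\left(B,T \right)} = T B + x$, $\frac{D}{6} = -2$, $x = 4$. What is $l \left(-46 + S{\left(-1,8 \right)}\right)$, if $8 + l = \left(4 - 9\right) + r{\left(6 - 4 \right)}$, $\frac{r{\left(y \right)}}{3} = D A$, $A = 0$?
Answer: $650$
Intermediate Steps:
$D = -12$ ($D = 6 \left(-2\right) = -12$)
$r{\left(y \right)} = 0$ ($r{\left(y \right)} = 3 \left(\left(-12\right) 0\right) = 3 \cdot 0 = 0$)
$S{\left(B,T \right)} = 4 + B T$ ($S{\left(B,T \right)} = T B + 4 = B T + 4 = 4 + B T$)
$l = -13$ ($l = -8 + \left(\left(4 - 9\right) + 0\right) = -8 + \left(-5 + 0\right) = -8 - 5 = -13$)
$l \left(-46 + S{\left(-1,8 \right)}\right) = - 13 \left(-46 + \left(4 - 8\right)\right) = - 13 \left(-46 - 4\right) = \left(-13\right) \left(-50\right) = 650$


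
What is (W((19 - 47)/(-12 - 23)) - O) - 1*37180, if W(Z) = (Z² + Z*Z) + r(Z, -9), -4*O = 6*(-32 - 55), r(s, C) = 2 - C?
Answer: -1864911/50 ≈ -37298.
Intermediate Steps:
O = 261/2 (O = -3*(-32 - 55)/2 = -3*(-87)/2 = -¼*(-522) = 261/2 ≈ 130.50)
W(Z) = 11 + 2*Z² (W(Z) = (Z² + Z*Z) + (2 - 1*(-9)) = (Z² + Z²) + (2 + 9) = 2*Z² + 11 = 11 + 2*Z²)
(W((19 - 47)/(-12 - 23)) - O) - 1*37180 = ((11 + 2*((19 - 47)/(-12 - 23))²) - 1*261/2) - 1*37180 = ((11 + 2*(-28/(-35))²) - 261/2) - 37180 = ((11 + 2*(-28*(-1/35))²) - 261/2) - 37180 = ((11 + 2*(⅘)²) - 261/2) - 37180 = ((11 + 2*(16/25)) - 261/2) - 37180 = ((11 + 32/25) - 261/2) - 37180 = (307/25 - 261/2) - 37180 = -5911/50 - 37180 = -1864911/50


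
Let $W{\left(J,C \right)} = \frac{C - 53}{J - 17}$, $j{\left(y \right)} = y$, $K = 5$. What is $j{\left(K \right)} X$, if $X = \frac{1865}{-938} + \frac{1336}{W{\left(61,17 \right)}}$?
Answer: $- \frac{69008165}{8442} \approx -8174.4$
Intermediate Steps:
$W{\left(J,C \right)} = \frac{-53 + C}{-17 + J}$
$X = - \frac{13801633}{8442}$ ($X = \frac{1865}{-938} + \frac{1336}{\frac{1}{-17 + 61} \left(-53 + 17\right)} = 1865 \left(- \frac{1}{938}\right) + \frac{1336}{\frac{1}{44} \left(-36\right)} = - \frac{1865}{938} + \frac{1336}{\frac{1}{44} \left(-36\right)} = - \frac{1865}{938} + \frac{1336}{- \frac{9}{11}} = - \frac{1865}{938} + 1336 \left(- \frac{11}{9}\right) = - \frac{1865}{938} - \frac{14696}{9} = - \frac{13801633}{8442} \approx -1634.9$)
$j{\left(K \right)} X = 5 \left(- \frac{13801633}{8442}\right) = - \frac{69008165}{8442}$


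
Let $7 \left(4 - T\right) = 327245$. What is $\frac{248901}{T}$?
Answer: $- \frac{1742307}{327217} \approx -5.3246$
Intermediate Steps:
$T = - \frac{327217}{7}$ ($T = 4 - \frac{327245}{7} = - \frac{327217}{7} \approx -46745.0$)
$\frac{248901}{T} = \frac{248901}{- \frac{327217}{7}} = 248901 \left(- \frac{7}{327217}\right) = - \frac{1742307}{327217}$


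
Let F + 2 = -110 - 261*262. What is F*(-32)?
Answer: 2191808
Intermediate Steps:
F = -68494 (F = -2 + (-110 - 261*262) = -2 + (-110 - 68382) = -2 - 68492 = -68494)
F*(-32) = -68494*(-32) = 2191808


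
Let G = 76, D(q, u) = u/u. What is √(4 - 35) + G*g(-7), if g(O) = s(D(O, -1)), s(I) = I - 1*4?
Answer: -228 + I*√31 ≈ -228.0 + 5.5678*I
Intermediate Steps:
D(q, u) = 1
s(I) = -4 + I (s(I) = I - 4 = -4 + I)
g(O) = -3 (g(O) = -4 + 1 = -3)
√(4 - 35) + G*g(-7) = √(4 - 35) + 76*(-3) = √(-31) - 228 = I*√31 - 228 = -228 + I*√31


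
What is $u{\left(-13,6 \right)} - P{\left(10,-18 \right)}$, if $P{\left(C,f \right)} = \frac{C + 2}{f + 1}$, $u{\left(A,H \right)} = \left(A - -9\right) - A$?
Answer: $\frac{165}{17} \approx 9.7059$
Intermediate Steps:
$u{\left(A,H \right)} = 9$ ($u{\left(A,H \right)} = \left(A + 9\right) - A = \left(9 + A\right) - A = 9$)
$P{\left(C,f \right)} = \frac{2 + C}{1 + f}$
$u{\left(-13,6 \right)} - P{\left(10,-18 \right)} = 9 - \frac{2 + 10}{1 - 18} = 9 - \frac{1}{-17} \cdot 12 = 9 - \left(- \frac{1}{17}\right) 12 = 9 - - \frac{12}{17} = 9 + \frac{12}{17} = \frac{165}{17}$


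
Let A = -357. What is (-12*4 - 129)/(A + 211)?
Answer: 177/146 ≈ 1.2123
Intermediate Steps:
(-12*4 - 129)/(A + 211) = (-12*4 - 129)/(-357 + 211) = (-48 - 129)/(-146) = -177*(-1/146) = 177/146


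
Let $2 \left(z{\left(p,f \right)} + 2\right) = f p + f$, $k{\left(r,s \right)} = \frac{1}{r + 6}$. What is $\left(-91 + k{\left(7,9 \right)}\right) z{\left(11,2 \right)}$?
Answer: $- \frac{11820}{13} \approx -909.23$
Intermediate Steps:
$k{\left(r,s \right)} = \frac{1}{6 + r}$
$z{\left(p,f \right)} = -2 + \frac{f}{2} + \frac{f p}{2}$ ($z{\left(p,f \right)} = -2 + \frac{f p + f}{2} = -2 + \frac{f + f p}{2} = -2 + \left(\frac{f}{2} + \frac{f p}{2}\right) = -2 + \frac{f}{2} + \frac{f p}{2}$)
$\left(-91 + k{\left(7,9 \right)}\right) z{\left(11,2 \right)} = \left(-91 + \frac{1}{6 + 7}\right) \left(-2 + \frac{1}{2} \cdot 2 + \frac{1}{2} \cdot 2 \cdot 11\right) = \left(-91 + \frac{1}{13}\right) \left(-2 + 1 + 11\right) = \left(-91 + \frac{1}{13}\right) 10 = \left(- \frac{1182}{13}\right) 10 = - \frac{11820}{13}$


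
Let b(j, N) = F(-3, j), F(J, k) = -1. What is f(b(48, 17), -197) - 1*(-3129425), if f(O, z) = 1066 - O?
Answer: 3130492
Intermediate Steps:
b(j, N) = -1
f(b(48, 17), -197) - 1*(-3129425) = (1066 - 1*(-1)) - 1*(-3129425) = (1066 + 1) + 3129425 = 1067 + 3129425 = 3130492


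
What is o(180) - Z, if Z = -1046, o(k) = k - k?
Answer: 1046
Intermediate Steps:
o(k) = 0
o(180) - Z = 0 - 1*(-1046) = 0 + 1046 = 1046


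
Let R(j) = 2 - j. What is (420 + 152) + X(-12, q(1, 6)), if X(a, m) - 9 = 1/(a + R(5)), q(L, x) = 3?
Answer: 8714/15 ≈ 580.93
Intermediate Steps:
X(a, m) = 9 + 1/(-3 + a) (X(a, m) = 9 + 1/(a + (2 - 1*5)) = 9 + 1/(a + (2 - 5)) = 9 + 1/(a - 3) = 9 + 1/(-3 + a))
(420 + 152) + X(-12, q(1, 6)) = (420 + 152) + (-26 + 9*(-12))/(-3 - 12) = 572 + (-26 - 108)/(-15) = 572 - 1/15*(-134) = 572 + 134/15 = 8714/15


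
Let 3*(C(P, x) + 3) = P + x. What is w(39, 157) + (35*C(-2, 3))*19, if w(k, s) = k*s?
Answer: 13049/3 ≈ 4349.7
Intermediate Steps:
C(P, x) = -3 + P/3 + x/3 (C(P, x) = -3 + (P + x)/3 = -3 + (P/3 + x/3) = -3 + P/3 + x/3)
w(39, 157) + (35*C(-2, 3))*19 = 39*157 + (35*(-3 + (⅓)*(-2) + (⅓)*3))*19 = 6123 + (35*(-3 - ⅔ + 1))*19 = 6123 + (35*(-8/3))*19 = 6123 - 280/3*19 = 6123 - 5320/3 = 13049/3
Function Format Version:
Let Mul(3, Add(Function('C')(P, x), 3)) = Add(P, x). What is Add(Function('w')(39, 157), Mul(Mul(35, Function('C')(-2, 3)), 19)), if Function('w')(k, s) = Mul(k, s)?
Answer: Rational(13049, 3) ≈ 4349.7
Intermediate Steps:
Function('C')(P, x) = Add(-3, Mul(Rational(1, 3), P), Mul(Rational(1, 3), x)) (Function('C')(P, x) = Add(-3, Mul(Rational(1, 3), Add(P, x))) = Add(-3, Add(Mul(Rational(1, 3), P), Mul(Rational(1, 3), x))) = Add(-3, Mul(Rational(1, 3), P), Mul(Rational(1, 3), x)))
Add(Function('w')(39, 157), Mul(Mul(35, Function('C')(-2, 3)), 19)) = Add(Mul(39, 157), Mul(Mul(35, Add(-3, Mul(Rational(1, 3), -2), Mul(Rational(1, 3), 3))), 19)) = Add(6123, Mul(Mul(35, Add(-3, Rational(-2, 3), 1)), 19)) = Add(6123, Mul(Mul(35, Rational(-8, 3)), 19)) = Add(6123, Mul(Rational(-280, 3), 19)) = Add(6123, Rational(-5320, 3)) = Rational(13049, 3)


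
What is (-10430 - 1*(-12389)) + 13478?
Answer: 15437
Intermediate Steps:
(-10430 - 1*(-12389)) + 13478 = (-10430 + 12389) + 13478 = 1959 + 13478 = 15437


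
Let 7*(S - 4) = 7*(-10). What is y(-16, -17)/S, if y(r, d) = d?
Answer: 17/6 ≈ 2.8333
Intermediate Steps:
S = -6 (S = 4 + (7*(-10))/7 = 4 + (1/7)*(-70) = 4 - 10 = -6)
y(-16, -17)/S = -17/(-6) = -17*(-1/6) = 17/6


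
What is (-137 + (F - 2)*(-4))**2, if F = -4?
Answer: 12769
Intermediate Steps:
(-137 + (F - 2)*(-4))**2 = (-137 + (-4 - 2)*(-4))**2 = (-137 - 6*(-4))**2 = (-137 + 24)**2 = (-113)**2 = 12769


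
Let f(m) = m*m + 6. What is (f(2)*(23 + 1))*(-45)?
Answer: -10800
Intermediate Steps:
f(m) = 6 + m² (f(m) = m² + 6 = 6 + m²)
(f(2)*(23 + 1))*(-45) = ((6 + 2²)*(23 + 1))*(-45) = ((6 + 4)*24)*(-45) = (10*24)*(-45) = 240*(-45) = -10800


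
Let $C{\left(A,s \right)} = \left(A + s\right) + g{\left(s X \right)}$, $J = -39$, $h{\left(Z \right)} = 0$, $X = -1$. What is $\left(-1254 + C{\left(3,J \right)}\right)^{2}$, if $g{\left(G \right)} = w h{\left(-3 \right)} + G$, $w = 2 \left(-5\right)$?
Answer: $1565001$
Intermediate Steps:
$w = -10$
$g{\left(G \right)} = G$ ($g{\left(G \right)} = \left(-10\right) 0 + G = 0 + G = G$)
$C{\left(A,s \right)} = A$ ($C{\left(A,s \right)} = \left(A + s\right) + s \left(-1\right) = \left(A + s\right) - s = A$)
$\left(-1254 + C{\left(3,J \right)}\right)^{2} = \left(-1254 + 3\right)^{2} = \left(-1251\right)^{2} = 1565001$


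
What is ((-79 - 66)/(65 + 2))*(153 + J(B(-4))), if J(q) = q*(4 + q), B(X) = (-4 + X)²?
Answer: -653225/67 ≈ -9749.6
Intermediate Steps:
((-79 - 66)/(65 + 2))*(153 + J(B(-4))) = ((-79 - 66)/(65 + 2))*(153 + (-4 - 4)²*(4 + (-4 - 4)²)) = (-145/67)*(153 + (-8)²*(4 + (-8)²)) = (-145*1/67)*(153 + 64*(4 + 64)) = -145*(153 + 64*68)/67 = -145*(153 + 4352)/67 = -145/67*4505 = -653225/67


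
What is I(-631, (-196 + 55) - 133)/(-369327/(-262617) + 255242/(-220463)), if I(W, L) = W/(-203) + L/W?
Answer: 8757608285887131/614506957264697 ≈ 14.251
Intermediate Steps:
I(W, L) = -W/203 + L/W (I(W, L) = W*(-1/203) + L/W = -W/203 + L/W)
I(-631, (-196 + 55) - 133)/(-369327/(-262617) + 255242/(-220463)) = (-1/203*(-631) + ((-196 + 55) - 133)/(-631))/(-369327/(-262617) + 255242/(-220463)) = (631/203 + (-141 - 133)*(-1/631))/(-369327*(-1/262617) + 255242*(-1/220463)) = (631/203 - 274*(-1/631))/(123109/87539 - 255242/220463) = (631/203 + 274/631)/(4797350029/19299110557) = (453783/128093)*(19299110557/4797350029) = 8757608285887131/614506957264697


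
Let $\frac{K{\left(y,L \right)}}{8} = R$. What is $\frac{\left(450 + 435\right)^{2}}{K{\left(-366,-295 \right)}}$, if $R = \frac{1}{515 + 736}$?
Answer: $\frac{979814475}{8} \approx 1.2248 \cdot 10^{8}$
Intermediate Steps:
$R = \frac{1}{1251} \approx 0.00079936$
$K{\left(y,L \right)} = \frac{8}{1251}$ ($K{\left(y,L \right)} = 8 \cdot \frac{1}{1251} = \frac{8}{1251}$)
$\frac{\left(450 + 435\right)^{2}}{K{\left(-366,-295 \right)}} = \frac{\left(450 + 435\right)^{2}}{\frac{8}{1251}} = 885^{2} \cdot \frac{1251}{8} = 783225 \cdot \frac{1251}{8} = \frac{979814475}{8}$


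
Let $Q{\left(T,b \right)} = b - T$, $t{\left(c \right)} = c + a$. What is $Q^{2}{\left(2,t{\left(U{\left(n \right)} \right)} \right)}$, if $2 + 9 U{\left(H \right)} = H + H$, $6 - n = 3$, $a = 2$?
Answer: $\frac{16}{81} \approx 0.19753$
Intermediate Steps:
$n = 3$ ($n = 6 - 3 = 3$)
$U{\left(H \right)} = - \frac{2}{9} + \frac{2 H}{9}$ ($U{\left(H \right)} = - \frac{2}{9} + \frac{H + H}{9} = - \frac{2}{9} + \frac{2 H}{9}$)
$t{\left(c \right)} = 2 + c$ ($t{\left(c \right)} = c + 2 = 2 + c$)
$Q^{2}{\left(2,t{\left(U{\left(n \right)} \right)} \right)} = \left(\left(2 + \left(- \frac{2}{9} + \frac{2}{9} \cdot 3\right)\right) - 2\right)^{2} = \left(\left(2 + \left(- \frac{2}{9} + \frac{2}{3}\right)\right) - 2\right)^{2} = \left(\left(2 + \frac{4}{9}\right) - 2\right)^{2} = \left(\frac{22}{9} - 2\right)^{2} = \left(\frac{4}{9}\right)^{2} = \frac{16}{81}$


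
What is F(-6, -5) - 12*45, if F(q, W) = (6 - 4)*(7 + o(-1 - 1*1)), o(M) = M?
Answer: -530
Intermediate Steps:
F(q, W) = 10 (F(q, W) = (6 - 4)*(7 + (-1 - 1*1)) = 2*(7 + (-1 - 1)) = 2*(7 - 2) = 2*5 = 10)
F(-6, -5) - 12*45 = 10 - 12*45 = 10 - 540 = -530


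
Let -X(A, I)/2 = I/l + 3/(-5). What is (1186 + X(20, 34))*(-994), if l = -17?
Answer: -5920264/5 ≈ -1.1841e+6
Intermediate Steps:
X(A, I) = 6/5 + 2*I/17 (X(A, I) = -2*(I/(-17) + 3/(-5)) = -2*(I*(-1/17) + 3*(-⅕)) = -2*(-I/17 - ⅗) = -2*(-⅗ - I/17) = 6/5 + 2*I/17)
(1186 + X(20, 34))*(-994) = (1186 + (6/5 + (2/17)*34))*(-994) = (1186 + (6/5 + 4))*(-994) = (1186 + 26/5)*(-994) = (5956/5)*(-994) = -5920264/5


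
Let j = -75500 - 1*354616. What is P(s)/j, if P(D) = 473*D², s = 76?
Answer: -683012/107529 ≈ -6.3519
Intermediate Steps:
j = -430116 (j = -75500 - 354616 = -430116)
P(s)/j = (473*76²)/(-430116) = (473*5776)*(-1/430116) = 2732048*(-1/430116) = -683012/107529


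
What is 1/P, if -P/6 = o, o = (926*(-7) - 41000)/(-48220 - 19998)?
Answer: -34109/142446 ≈ -0.23945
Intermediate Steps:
o = 23741/34109 (o = (-6482 - 41000)/(-68218) = -47482*(-1/68218) = 23741/34109 ≈ 0.69603)
P = -142446/34109 (P = -6*23741/34109 = -142446/34109 ≈ -4.1762)
1/P = 1/(-142446/34109) = -34109/142446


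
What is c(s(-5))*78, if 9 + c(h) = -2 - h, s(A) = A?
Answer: -468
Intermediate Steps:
c(h) = -11 - h (c(h) = -9 + (-2 - h) = -11 - h)
c(s(-5))*78 = (-11 - 1*(-5))*78 = (-11 + 5)*78 = -6*78 = -468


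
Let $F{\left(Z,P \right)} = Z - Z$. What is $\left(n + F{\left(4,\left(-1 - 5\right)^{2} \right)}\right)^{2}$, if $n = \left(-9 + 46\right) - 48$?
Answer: $121$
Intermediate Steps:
$F{\left(Z,P \right)} = 0$
$n = -11$ ($n = 37 - 48 = -11$)
$\left(n + F{\left(4,\left(-1 - 5\right)^{2} \right)}\right)^{2} = \left(-11 + 0\right)^{2} = \left(-11\right)^{2} = 121$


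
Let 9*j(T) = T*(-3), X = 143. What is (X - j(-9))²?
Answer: 19600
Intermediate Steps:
j(T) = -T/3 (j(T) = (T*(-3))/9 = (-3*T)/9 = -T/3)
(X - j(-9))² = (143 - (-1)*(-9)/3)² = (143 - 1*3)² = (143 - 3)² = 140² = 19600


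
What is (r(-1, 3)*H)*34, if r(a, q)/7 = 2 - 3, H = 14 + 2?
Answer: -3808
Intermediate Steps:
H = 16
r(a, q) = -7 (r(a, q) = 7*(2 - 3) = 7*(-1) = -7)
(r(-1, 3)*H)*34 = -7*16*34 = -112*34 = -3808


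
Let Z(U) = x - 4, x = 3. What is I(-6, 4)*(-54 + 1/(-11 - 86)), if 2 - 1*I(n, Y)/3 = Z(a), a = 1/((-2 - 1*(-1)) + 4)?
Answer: -47151/97 ≈ -486.09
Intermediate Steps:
a = 1/3 (a = 1/((-2 + 1) + 4) = 1/(-1 + 4) = 1/3 ≈ 0.33333)
Z(U) = -1 (Z(U) = 3 - 4 = -1)
I(n, Y) = 9 (I(n, Y) = 6 - 3*(-1) = 6 + 3 = 9)
I(-6, 4)*(-54 + 1/(-11 - 86)) = 9*(-54 + 1/(-11 - 86)) = 9*(-54 + 1/(-97)) = 9*(-54 - 1/97) = 9*(-5239/97) = -47151/97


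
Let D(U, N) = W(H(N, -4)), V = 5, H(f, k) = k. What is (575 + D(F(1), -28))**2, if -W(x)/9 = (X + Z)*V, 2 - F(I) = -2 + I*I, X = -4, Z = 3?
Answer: 384400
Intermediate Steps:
F(I) = 4 - I**2 (F(I) = 2 - (-2 + I*I) = 2 - (-2 + I**2) = 2 + (2 - I**2) = 4 - I**2)
W(x) = 45 (W(x) = -9*(-4 + 3)*5 = -(-9)*5 = -9*(-5) = 45)
D(U, N) = 45
(575 + D(F(1), -28))**2 = (575 + 45)**2 = 620**2 = 384400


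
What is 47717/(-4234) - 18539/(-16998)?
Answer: -183149860/17992383 ≈ -10.179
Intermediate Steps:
47717/(-4234) - 18539/(-16998) = 47717*(-1/4234) - 18539*(-1/16998) = -47717/4234 + 18539/16998 = -183149860/17992383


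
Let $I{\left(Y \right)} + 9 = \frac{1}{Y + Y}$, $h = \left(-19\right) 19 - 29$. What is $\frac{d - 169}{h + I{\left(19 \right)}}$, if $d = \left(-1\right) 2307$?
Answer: $\frac{94088}{15161} \approx 6.2059$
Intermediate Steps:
$h = -390$ ($h = -361 - 29 = -390$)
$I{\left(Y \right)} = -9 + \frac{1}{2 Y}$ ($I{\left(Y \right)} = -9 + \frac{1}{Y + Y} = -9 + \frac{1}{2 Y}$)
$d = -2307$
$\frac{d - 169}{h + I{\left(19 \right)}} = \frac{-2307 - 169}{-390 - \left(9 - \frac{1}{2 \cdot 19}\right)} = \frac{-2307 + \left(-350 + 181\right)}{-390 + \left(-9 + \frac{1}{2} \cdot \frac{1}{19}\right)} = \frac{-2307 - 169}{-390 + \left(-9 + \frac{1}{38}\right)} = - \frac{2476}{-390 - \frac{341}{38}} = - \frac{2476}{- \frac{15161}{38}} = \left(-2476\right) \left(- \frac{38}{15161}\right) = \frac{94088}{15161}$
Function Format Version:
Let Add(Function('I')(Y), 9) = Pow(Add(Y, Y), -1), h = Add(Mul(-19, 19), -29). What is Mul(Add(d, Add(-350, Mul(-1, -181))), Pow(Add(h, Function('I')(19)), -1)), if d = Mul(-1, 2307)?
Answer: Rational(94088, 15161) ≈ 6.2059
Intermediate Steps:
h = -390 (h = Add(-361, -29) = -390)
Function('I')(Y) = Add(-9, Mul(Rational(1, 2), Pow(Y, -1))) (Function('I')(Y) = Add(-9, Pow(Add(Y, Y), -1)) = Add(-9, Pow(Mul(2, Y), -1)) = Add(-9, Mul(Rational(1, 2), Pow(Y, -1))))
d = -2307
Mul(Add(d, Add(-350, Mul(-1, -181))), Pow(Add(h, Function('I')(19)), -1)) = Mul(Add(-2307, Add(-350, Mul(-1, -181))), Pow(Add(-390, Add(-9, Mul(Rational(1, 2), Pow(19, -1)))), -1)) = Mul(Add(-2307, Add(-350, 181)), Pow(Add(-390, Add(-9, Mul(Rational(1, 2), Rational(1, 19)))), -1)) = Mul(Add(-2307, -169), Pow(Add(-390, Add(-9, Rational(1, 38))), -1)) = Mul(-2476, Pow(Add(-390, Rational(-341, 38)), -1)) = Mul(-2476, Pow(Rational(-15161, 38), -1)) = Mul(-2476, Rational(-38, 15161)) = Rational(94088, 15161)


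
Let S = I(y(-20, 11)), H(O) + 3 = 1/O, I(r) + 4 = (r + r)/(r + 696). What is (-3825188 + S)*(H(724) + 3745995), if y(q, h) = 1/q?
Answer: -2329029535664600275/162538 ≈ -1.4329e+13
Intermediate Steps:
I(r) = -4 + 2*r/(696 + r) (I(r) = -4 + (r + r)/(r + 696) = -4 + (2*r)/(696 + r) = -4 + 2*r/(696 + r))
H(O) = -3 + 1/O
S = -55678/13919 (S = 2*(-1392 - 1/(-20))/(696 + 1/(-20)) = 2*(-1392 - 1*(-1/20))/(696 - 1/20) = 2*(-1392 + 1/20)/(13919/20) = 2*(20/13919)*(-27839/20) = -55678/13919 ≈ -4.0001)
(-3825188 + S)*(H(724) + 3745995) = (-3825188 - 55678/13919)*((-3 + 1/724) + 3745995) = -53242847450*((-3 + 1/724) + 3745995)/13919 = -53242847450*(-2171/724 + 3745995)/13919 = -53242847450/13919*2712098209/724 = -2329029535664600275/162538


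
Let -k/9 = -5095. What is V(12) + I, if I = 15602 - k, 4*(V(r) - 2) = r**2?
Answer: -30215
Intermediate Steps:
k = 45855 (k = -9*(-5095) = 45855)
V(r) = 2 + r**2/4
I = -30253 (I = 15602 - 1*45855 = 15602 - 45855 = -30253)
V(12) + I = (2 + (1/4)*12**2) - 30253 = (2 + (1/4)*144) - 30253 = (2 + 36) - 30253 = 38 - 30253 = -30215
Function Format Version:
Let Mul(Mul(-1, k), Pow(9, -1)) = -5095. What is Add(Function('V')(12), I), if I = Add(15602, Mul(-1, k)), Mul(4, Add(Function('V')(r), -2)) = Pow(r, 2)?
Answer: -30215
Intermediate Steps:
k = 45855 (k = Mul(-9, -5095) = 45855)
Function('V')(r) = Add(2, Mul(Rational(1, 4), Pow(r, 2)))
I = -30253 (I = Add(15602, Mul(-1, 45855)) = Add(15602, -45855) = -30253)
Add(Function('V')(12), I) = Add(Add(2, Mul(Rational(1, 4), Pow(12, 2))), -30253) = Add(Add(2, Mul(Rational(1, 4), 144)), -30253) = Add(Add(2, 36), -30253) = Add(38, -30253) = -30215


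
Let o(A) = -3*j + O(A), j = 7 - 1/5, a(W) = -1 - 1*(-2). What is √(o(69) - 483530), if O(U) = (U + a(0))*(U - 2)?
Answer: I*√11971510/5 ≈ 692.0*I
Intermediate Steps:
a(W) = 1 (a(W) = -1 + 2 = 1)
j = 34/5 (j = 7 - 1/5 = 7 - 1*⅕ = 7 - ⅕ = 34/5 ≈ 6.8000)
O(U) = (1 + U)*(-2 + U) (O(U) = (U + 1)*(U - 2) = (1 + U)*(-2 + U))
o(A) = -112/5 + A² - A (o(A) = -3*34/5 + (-2 + A² - A) = -102/5 + (-2 + A² - A) = -112/5 + A² - A)
√(o(69) - 483530) = √((-112/5 + 69² - 1*69) - 483530) = √((-112/5 + 4761 - 69) - 483530) = √(23348/5 - 483530) = √(-2394302/5) = I*√11971510/5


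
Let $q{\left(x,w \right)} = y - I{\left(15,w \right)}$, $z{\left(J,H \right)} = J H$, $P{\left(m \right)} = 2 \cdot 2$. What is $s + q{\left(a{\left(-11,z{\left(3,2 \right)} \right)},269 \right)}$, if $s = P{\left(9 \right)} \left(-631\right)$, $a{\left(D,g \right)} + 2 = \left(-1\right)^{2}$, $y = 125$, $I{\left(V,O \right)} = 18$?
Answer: $-2417$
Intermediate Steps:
$P{\left(m \right)} = 4$
$z{\left(J,H \right)} = H J$
$a{\left(D,g \right)} = -1$ ($a{\left(D,g \right)} = -2 + \left(-1\right)^{2} = -2 + 1 = -1$)
$q{\left(x,w \right)} = 107$ ($q{\left(x,w \right)} = 125 - 18 = 107$)
$s = -2524$ ($s = 4 \left(-631\right) = -2524$)
$s + q{\left(a{\left(-11,z{\left(3,2 \right)} \right)},269 \right)} = -2524 + 107 = -2417$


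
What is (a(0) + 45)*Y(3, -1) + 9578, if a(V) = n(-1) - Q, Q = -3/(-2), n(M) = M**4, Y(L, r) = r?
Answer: 19067/2 ≈ 9533.5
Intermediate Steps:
Q = 3/2 (Q = -3*(-1/2) = 3/2 ≈ 1.5000)
a(V) = -1/2 (a(V) = (-1)**4 - 1*3/2 = 1 - 3/2 = -1/2)
(a(0) + 45)*Y(3, -1) + 9578 = (-1/2 + 45)*(-1) + 9578 = (89/2)*(-1) + 9578 = -89/2 + 9578 = 19067/2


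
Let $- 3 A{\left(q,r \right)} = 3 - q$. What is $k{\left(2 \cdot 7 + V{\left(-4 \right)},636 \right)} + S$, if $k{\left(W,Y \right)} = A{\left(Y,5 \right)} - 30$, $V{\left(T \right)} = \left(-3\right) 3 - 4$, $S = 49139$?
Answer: $49320$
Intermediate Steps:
$A{\left(q,r \right)} = -1 + \frac{q}{3}$ ($A{\left(q,r \right)} = - \frac{3 - q}{3} = -1 + \frac{q}{3}$)
$V{\left(T \right)} = -13$ ($V{\left(T \right)} = -9 - 4 = -13$)
$k{\left(W,Y \right)} = -31 + \frac{Y}{3}$ ($k{\left(W,Y \right)} = \left(-1 + \frac{Y}{3}\right) - 30 = -31 + \frac{Y}{3}$)
$k{\left(2 \cdot 7 + V{\left(-4 \right)},636 \right)} + S = \left(-31 + \frac{1}{3} \cdot 636\right) + 49139 = \left(-31 + 212\right) + 49139 = 181 + 49139 = 49320$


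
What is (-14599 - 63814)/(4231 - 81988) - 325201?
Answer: -25286575744/77757 ≈ -3.2520e+5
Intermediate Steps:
(-14599 - 63814)/(4231 - 81988) - 325201 = -78413/(-77757) - 325201 = -78413*(-1/77757) - 325201 = 78413/77757 - 325201 = -25286575744/77757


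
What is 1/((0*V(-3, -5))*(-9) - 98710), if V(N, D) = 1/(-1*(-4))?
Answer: -1/98710 ≈ -1.0131e-5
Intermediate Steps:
V(N, D) = ¼ (V(N, D) = 1/4 = ¼)
1/((0*V(-3, -5))*(-9) - 98710) = 1/((0*(¼))*(-9) - 98710) = 1/(0*(-9) - 98710) = 1/(0 - 98710) = 1/(-98710) = -1/98710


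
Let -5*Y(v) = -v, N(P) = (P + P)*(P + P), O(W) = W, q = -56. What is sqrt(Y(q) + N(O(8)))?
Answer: 6*sqrt(170)/5 ≈ 15.646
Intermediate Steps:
N(P) = 4*P**2 (N(P) = (2*P)*(2*P) = 4*P**2)
Y(v) = v/5 (Y(v) = -(-1)*v/5 = v/5)
sqrt(Y(q) + N(O(8))) = sqrt((1/5)*(-56) + 4*8**2) = sqrt(-56/5 + 4*64) = sqrt(-56/5 + 256) = sqrt(1224/5) = 6*sqrt(170)/5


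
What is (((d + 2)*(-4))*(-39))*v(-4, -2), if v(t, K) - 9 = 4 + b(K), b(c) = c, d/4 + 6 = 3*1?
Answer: -17160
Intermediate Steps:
d = -12 (d = -24 + 4*(3*1) = -24 + 4*3 = -24 + 12 = -12)
v(t, K) = 13 + K (v(t, K) = 9 + (4 + K) = 13 + K)
(((d + 2)*(-4))*(-39))*v(-4, -2) = (((-12 + 2)*(-4))*(-39))*(13 - 2) = (-10*(-4)*(-39))*11 = (40*(-39))*11 = -1560*11 = -17160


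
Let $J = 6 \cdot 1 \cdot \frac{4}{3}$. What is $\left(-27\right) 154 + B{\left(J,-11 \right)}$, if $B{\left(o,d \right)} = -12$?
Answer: $-4170$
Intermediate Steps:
$J = 8$ ($J = 6 \cdot 4 \cdot \frac{1}{3} = 6 \cdot \frac{4}{3} = 8$)
$\left(-27\right) 154 + B{\left(J,-11 \right)} = \left(-27\right) 154 - 12 = -4158 - 12 = -4170$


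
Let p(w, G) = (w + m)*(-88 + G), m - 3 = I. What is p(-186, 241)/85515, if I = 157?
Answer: -1326/28505 ≈ -0.046518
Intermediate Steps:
m = 160 (m = 3 + 157 = 160)
p(w, G) = (-88 + G)*(160 + w) (p(w, G) = (w + 160)*(-88 + G) = (160 + w)*(-88 + G) = (-88 + G)*(160 + w))
p(-186, 241)/85515 = (-14080 - 88*(-186) + 160*241 + 241*(-186))/85515 = (-14080 + 16368 + 38560 - 44826)*(1/85515) = -3978*1/85515 = -1326/28505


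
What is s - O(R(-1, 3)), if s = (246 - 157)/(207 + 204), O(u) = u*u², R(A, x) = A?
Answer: 500/411 ≈ 1.2165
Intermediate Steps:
O(u) = u³
s = 89/411 ≈ 0.21655
s - O(R(-1, 3)) = 89/411 - 1*(-1)³ = 89/411 - 1*(-1) = 89/411 + 1 = 500/411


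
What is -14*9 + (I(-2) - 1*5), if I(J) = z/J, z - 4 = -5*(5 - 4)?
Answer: -261/2 ≈ -130.50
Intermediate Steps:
z = -1 (z = 4 - 5*(5 - 4) = 4 - 5*1 = 4 - 5 = -1)
I(J) = -1/J
-14*9 + (I(-2) - 1*5) = -14*9 + (-1/(-2) - 1*5) = -126 + (-1*(-½) - 5) = -126 + (½ - 5) = -126 - 9/2 = -261/2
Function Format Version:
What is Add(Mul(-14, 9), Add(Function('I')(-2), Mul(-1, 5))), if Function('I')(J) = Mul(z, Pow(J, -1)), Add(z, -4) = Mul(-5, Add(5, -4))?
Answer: Rational(-261, 2) ≈ -130.50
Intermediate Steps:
z = -1 (z = Add(4, Mul(-5, Add(5, -4))) = Add(4, Mul(-5, 1)) = Add(4, -5) = -1)
Function('I')(J) = Mul(-1, Pow(J, -1))
Add(Mul(-14, 9), Add(Function('I')(-2), Mul(-1, 5))) = Add(Mul(-14, 9), Add(Mul(-1, Pow(-2, -1)), Mul(-1, 5))) = Add(-126, Add(Mul(-1, Rational(-1, 2)), -5)) = Add(-126, Add(Rational(1, 2), -5)) = Add(-126, Rational(-9, 2)) = Rational(-261, 2)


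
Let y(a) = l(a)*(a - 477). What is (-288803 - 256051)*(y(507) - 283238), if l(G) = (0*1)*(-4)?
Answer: 154323357252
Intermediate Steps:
l(G) = 0 (l(G) = 0*(-4) = 0)
y(a) = 0 (y(a) = 0*(a - 477) = 0*(-477 + a) = 0)
(-288803 - 256051)*(y(507) - 283238) = (-288803 - 256051)*(0 - 283238) = -544854*(-283238) = 154323357252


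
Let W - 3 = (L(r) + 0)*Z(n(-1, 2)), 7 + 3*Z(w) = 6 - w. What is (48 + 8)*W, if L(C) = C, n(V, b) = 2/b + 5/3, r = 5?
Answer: -1568/9 ≈ -174.22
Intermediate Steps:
n(V, b) = 5/3 + 2/b (n(V, b) = 2/b + 5*(⅓) = 2/b + 5/3 = 5/3 + 2/b)
Z(w) = -⅓ - w/3 (Z(w) = -7/3 + (6 - w)/3 = -7/3 + (2 - w/3) = -⅓ - w/3)
W = -28/9 (W = 3 + (5 + 0)*(-⅓ - (5/3 + 2/2)/3) = 3 + 5*(-⅓ - (5/3 + 2*(½))/3) = 3 + 5*(-⅓ - (5/3 + 1)/3) = 3 + 5*(-⅓ - ⅓*8/3) = 3 + 5*(-⅓ - 8/9) = 3 + 5*(-11/9) = 3 - 55/9 = -28/9 ≈ -3.1111)
(48 + 8)*W = (48 + 8)*(-28/9) = 56*(-28/9) = -1568/9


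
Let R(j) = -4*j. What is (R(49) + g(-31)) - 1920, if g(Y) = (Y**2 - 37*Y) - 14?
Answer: -22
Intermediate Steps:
g(Y) = -14 + Y**2 - 37*Y
(R(49) + g(-31)) - 1920 = (-4*49 + (-14 + (-31)**2 - 37*(-31))) - 1920 = (-196 + (-14 + 961 + 1147)) - 1920 = (-196 + 2094) - 1920 = 1898 - 1920 = -22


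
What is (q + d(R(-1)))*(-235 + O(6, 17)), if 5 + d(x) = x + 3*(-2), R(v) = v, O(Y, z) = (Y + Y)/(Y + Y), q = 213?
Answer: -47034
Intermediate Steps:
O(Y, z) = 1 (O(Y, z) = (2*Y)/((2*Y)) = (2*Y)*(1/(2*Y)) = 1)
d(x) = -11 + x (d(x) = -5 + (x + 3*(-2)) = -5 + (x - 6) = -5 + (-6 + x) = -11 + x)
(q + d(R(-1)))*(-235 + O(6, 17)) = (213 + (-11 - 1))*(-235 + 1) = (213 - 12)*(-234) = 201*(-234) = -47034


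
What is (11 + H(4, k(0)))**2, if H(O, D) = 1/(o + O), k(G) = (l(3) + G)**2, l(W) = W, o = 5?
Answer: 10000/81 ≈ 123.46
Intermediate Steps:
k(G) = (3 + G)**2
H(O, D) = 1/(5 + O)
(11 + H(4, k(0)))**2 = (11 + 1/(5 + 4))**2 = (11 + 1/9)**2 = (100/9)**2 = 10000/81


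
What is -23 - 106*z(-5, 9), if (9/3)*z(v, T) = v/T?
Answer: -91/27 ≈ -3.3704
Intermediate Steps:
z(v, T) = v/(3*T) (z(v, T) = (v/T)/3 = v/(3*T))
-23 - 106*z(-5, 9) = -23 - 106*(-5)/(3*9) = -23 - 106*(-5/27) = -23 + 530/27 = -91/27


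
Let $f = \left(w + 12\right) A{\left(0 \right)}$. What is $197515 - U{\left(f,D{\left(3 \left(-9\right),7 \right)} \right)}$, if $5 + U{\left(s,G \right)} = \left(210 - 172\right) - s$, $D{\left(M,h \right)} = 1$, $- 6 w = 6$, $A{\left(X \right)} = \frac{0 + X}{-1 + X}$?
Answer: $197482$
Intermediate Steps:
$A{\left(X \right)} = \frac{X}{-1 + X}$
$w = -1$ ($w = \left(- \frac{1}{6}\right) 6 = -1$)
$f = 0$ ($f = \left(-1 + 12\right) \frac{0}{-1 + 0} = 11 \frac{0}{-1} = 11 \cdot 0 \left(-1\right) = 11 \cdot 0 = 0$)
$U{\left(s,G \right)} = 33 - s$ ($U{\left(s,G \right)} = -5 - \left(-38 + s\right) = 33 - s$)
$197515 - U{\left(f,D{\left(3 \left(-9\right),7 \right)} \right)} = 197515 - \left(33 - 0\right) = 197515 - \left(33 + 0\right) = 197515 - 33 = 197482$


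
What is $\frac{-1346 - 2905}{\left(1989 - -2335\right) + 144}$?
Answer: $- \frac{4251}{4468} \approx -0.95143$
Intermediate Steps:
$\frac{-1346 - 2905}{\left(1989 - -2335\right) + 144} = - \frac{4251}{\left(1989 + 2335\right) + 144} = - \frac{4251}{4324 + 144} = - \frac{4251}{4468}$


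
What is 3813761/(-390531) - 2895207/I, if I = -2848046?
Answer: -9731098676089/1112250252426 ≈ -8.7490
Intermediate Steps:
3813761/(-390531) - 2895207/I = 3813761/(-390531) - 2895207/(-2848046) = 3813761*(-1/390531) - 2895207*(-1/2848046) = -3813761/390531 + 2895207/2848046 = -9731098676089/1112250252426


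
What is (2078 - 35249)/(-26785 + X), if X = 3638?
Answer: 33171/23147 ≈ 1.4331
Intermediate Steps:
(2078 - 35249)/(-26785 + X) = (2078 - 35249)/(-26785 + 3638) = -33171/(-23147) = -33171*(-1/23147) = 33171/23147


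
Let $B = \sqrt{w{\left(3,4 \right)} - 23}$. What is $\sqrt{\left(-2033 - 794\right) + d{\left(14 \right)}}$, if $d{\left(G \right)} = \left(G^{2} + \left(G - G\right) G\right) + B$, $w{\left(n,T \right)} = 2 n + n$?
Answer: $\sqrt{-2631 + i \sqrt{14}} \approx 0.0365 + 51.293 i$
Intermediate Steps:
$w{\left(n,T \right)} = 3 n$
$B = i \sqrt{14}$ ($B = \sqrt{3 \cdot 3 - 23} = \sqrt{9 - 23} = \sqrt{-14} = i \sqrt{14} \approx 3.7417 i$)
$d{\left(G \right)} = G^{2} + i \sqrt{14}$ ($d{\left(G \right)} = \left(G^{2} + \left(G - G\right) G\right) + i \sqrt{14} = \left(G^{2} + 0 G\right) + i \sqrt{14} = \left(G^{2} + 0\right) + i \sqrt{14} = G^{2} + i \sqrt{14}$)
$\sqrt{\left(-2033 - 794\right) + d{\left(14 \right)}} = \sqrt{\left(-2033 - 794\right) + \left(14^{2} + i \sqrt{14}\right)} = \sqrt{-2827 + \left(196 + i \sqrt{14}\right)} = \sqrt{-2631 + i \sqrt{14}}$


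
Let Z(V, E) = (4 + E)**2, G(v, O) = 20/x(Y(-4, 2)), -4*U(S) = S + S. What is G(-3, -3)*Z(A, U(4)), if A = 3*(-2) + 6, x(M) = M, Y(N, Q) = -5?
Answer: -16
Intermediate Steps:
U(S) = -S/2 (U(S) = -(S + S)/4 = -S/2)
G(v, O) = -4 (G(v, O) = 20/(-5) = 20*(-1/5) = -4)
A = 0 (A = -6 + 6 = 0)
G(-3, -3)*Z(A, U(4)) = -4*(4 - 1/2*4)**2 = -4*(4 - 2)**2 = -4*2**2 = -4*4 = -16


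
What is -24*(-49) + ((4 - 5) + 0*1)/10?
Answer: 11759/10 ≈ 1175.9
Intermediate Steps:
-24*(-49) + ((4 - 5) + 0*1)/10 = 1176 + (-1 + 0)*(1/10) = 1176 - 1*1/10 = 1176 - 1/10 = 11759/10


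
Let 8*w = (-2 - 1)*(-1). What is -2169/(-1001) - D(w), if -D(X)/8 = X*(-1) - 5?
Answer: -40874/1001 ≈ -40.833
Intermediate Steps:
w = 3/8 (w = ((-2 - 1)*(-1))/8 = (-3*(-1))/8 = (⅛)*3 = 3/8 ≈ 0.37500)
D(X) = 40 + 8*X (D(X) = -8*(X*(-1) - 5) = -8*(-X - 5) = -8*(-5 - X) = 40 + 8*X)
-2169/(-1001) - D(w) = -2169/(-1001) - (40 + 8*(3/8)) = -2169*(-1/1001) - (40 + 3) = 2169/1001 - 1*43 = 2169/1001 - 43 = -40874/1001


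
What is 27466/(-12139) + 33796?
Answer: 410222178/12139 ≈ 33794.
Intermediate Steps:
27466/(-12139) + 33796 = 27466*(-1/12139) + 33796 = -27466/12139 + 33796 = 410222178/12139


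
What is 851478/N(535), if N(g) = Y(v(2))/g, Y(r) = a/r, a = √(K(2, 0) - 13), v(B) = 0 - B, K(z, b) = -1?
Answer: 455540730*I*√14/7 ≈ 2.435e+8*I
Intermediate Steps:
v(B) = -B
a = I*√14 (a = √(-1 - 13) = √(-14) = I*√14 ≈ 3.7417*I)
Y(r) = I*√14/r (Y(r) = (I*√14)/r = I*√14/r)
N(g) = -I*√14/(2*g) (N(g) = (I*√14/((-1*2)))/g = (I*√14/(-2))/g = (I*√14*(-½))/g = (-I*√14/2)/g = -I*√14/(2*g))
851478/N(535) = 851478/((-½*I*√14/535)) = 851478/((-½*I*√14*1/535)) = 851478/((-I*√14/1070)) = 851478*(535*I*√14/7) = 455540730*I*√14/7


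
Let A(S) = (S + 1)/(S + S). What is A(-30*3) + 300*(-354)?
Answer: -19115911/180 ≈ -1.0620e+5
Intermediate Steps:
A(S) = (1 + S)/(2*S) (A(S) = (1 + S)/((2*S)) = (1 + S)*(1/(2*S)) = (1 + S)/(2*S))
A(-30*3) + 300*(-354) = (1 - 30*3)/(2*((-30*3))) + 300*(-354) = (1 - 5*18)/(2*((-5*18))) - 106200 = (½)*(1 - 90)/(-90) - 106200 = (½)*(-1/90)*(-89) - 106200 = 89/180 - 106200 = -19115911/180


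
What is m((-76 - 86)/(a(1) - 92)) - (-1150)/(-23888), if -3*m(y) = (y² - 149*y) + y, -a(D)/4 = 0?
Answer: 542040019/6318376 ≈ 85.788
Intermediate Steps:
a(D) = 0 (a(D) = -4*0 = 0)
m(y) = -y²/3 + 148*y/3 (m(y) = -((y² - 149*y) + y)/3 = -(y² - 148*y)/3 = -y²/3 + 148*y/3)
m((-76 - 86)/(a(1) - 92)) - (-1150)/(-23888) = ((-76 - 86)/(0 - 92))*(148 - (-76 - 86)/(0 - 92))/3 - (-1150)/(-23888) = (-162/(-92))*(148 - (-162)/(-92))/3 - (-1150)*(-1)/23888 = (-162*(-1/92))*(148 - (-162)*(-1)/92)/3 - 1*575/11944 = (⅓)*(81/46)*(148 - 1*81/46) - 575/11944 = (⅓)*(81/46)*(148 - 81/46) - 575/11944 = (⅓)*(81/46)*(6727/46) - 575/11944 = 181629/2116 - 575/11944 = 542040019/6318376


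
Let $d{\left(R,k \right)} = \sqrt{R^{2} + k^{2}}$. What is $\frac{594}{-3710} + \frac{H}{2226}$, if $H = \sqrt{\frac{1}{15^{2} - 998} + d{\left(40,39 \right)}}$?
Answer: $- \frac{297}{1855} + \frac{\sqrt{-773 + 597529 \sqrt{3121}}}{1720698} \approx -0.15675$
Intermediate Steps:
$H = \sqrt{- \frac{1}{773} + \sqrt{3121}}$ ($H = \sqrt{\frac{1}{15^{2} - 998} + \sqrt{40^{2} + 39^{2}}} = \sqrt{\frac{1}{225 - 998} + \sqrt{1600 + 1521}} = \sqrt{\frac{1}{-773} + \sqrt{3121}} = \sqrt{- \frac{1}{773} + \sqrt{3121}} \approx 7.4743$)
$\frac{594}{-3710} + \frac{H}{2226} = \frac{594}{-3710} + \frac{\frac{1}{773} \sqrt{-773 + 597529 \sqrt{3121}}}{2226} = 594 \left(- \frac{1}{3710}\right) + \frac{\sqrt{-773 + 597529 \sqrt{3121}}}{773} \cdot \frac{1}{2226} = - \frac{297}{1855} + \frac{\sqrt{-773 + 597529 \sqrt{3121}}}{1720698}$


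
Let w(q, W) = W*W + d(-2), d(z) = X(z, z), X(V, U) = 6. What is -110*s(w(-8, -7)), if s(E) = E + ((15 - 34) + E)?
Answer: -10010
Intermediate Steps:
d(z) = 6
w(q, W) = 6 + W² (w(q, W) = W*W + 6 = W² + 6 = 6 + W²)
s(E) = -19 + 2*E (s(E) = E + (-19 + E) = -19 + 2*E)
-110*s(w(-8, -7)) = -110*(-19 + 2*(6 + (-7)²)) = -110*(-19 + 2*(6 + 49)) = -110*(-19 + 2*55) = -110*(-19 + 110) = -110*91 = -10010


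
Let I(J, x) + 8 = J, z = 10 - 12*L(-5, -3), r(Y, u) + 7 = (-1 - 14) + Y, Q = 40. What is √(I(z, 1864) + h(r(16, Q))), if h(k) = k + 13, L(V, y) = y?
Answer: 3*√5 ≈ 6.7082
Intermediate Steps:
r(Y, u) = -22 + Y (r(Y, u) = -7 + ((-1 - 14) + Y) = -7 + (-15 + Y) = -22 + Y)
h(k) = 13 + k
z = 46 (z = 10 - 12*(-3) = 10 + 36 = 46)
I(J, x) = -8 + J
√(I(z, 1864) + h(r(16, Q))) = √((-8 + 46) + (13 + (-22 + 16))) = √(38 + (13 - 6)) = √(38 + 7) = √45 = 3*√5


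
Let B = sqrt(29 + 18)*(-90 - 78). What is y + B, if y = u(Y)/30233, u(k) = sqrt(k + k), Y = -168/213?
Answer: -168*sqrt(47) + 4*I*sqrt(497)/2146543 ≈ -1151.8 + 4.1543e-5*I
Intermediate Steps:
Y = -56/71 (Y = -168*1/213 = -56/71 ≈ -0.78873)
u(k) = sqrt(2)*sqrt(k) (u(k) = sqrt(2*k) = sqrt(2)*sqrt(k))
y = 4*I*sqrt(497)/2146543 (y = (sqrt(2)*sqrt(-56/71))/30233 = (sqrt(2)*(2*I*sqrt(994)/71))*(1/30233) = (4*I*sqrt(497)/71)*(1/30233) = 4*I*sqrt(497)/2146543 ≈ 4.1543e-5*I)
B = -168*sqrt(47) (B = sqrt(47)*(-168) = -168*sqrt(47) ≈ -1151.8)
y + B = 4*I*sqrt(497)/2146543 - 168*sqrt(47) = -168*sqrt(47) + 4*I*sqrt(497)/2146543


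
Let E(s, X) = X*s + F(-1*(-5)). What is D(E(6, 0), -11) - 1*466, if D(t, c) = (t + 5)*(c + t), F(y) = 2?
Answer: -529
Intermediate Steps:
E(s, X) = 2 + X*s (E(s, X) = X*s + 2 = 2 + X*s)
D(t, c) = (5 + t)*(c + t)
D(E(6, 0), -11) - 1*466 = ((2 + 0*6)**2 + 5*(-11) + 5*(2 + 0*6) - 11*(2 + 0*6)) - 1*466 = ((2 + 0)**2 - 55 + 5*(2 + 0) - 11*(2 + 0)) - 466 = (2**2 - 55 + 5*2 - 11*2) - 466 = (4 - 55 + 10 - 22) - 466 = -63 - 466 = -529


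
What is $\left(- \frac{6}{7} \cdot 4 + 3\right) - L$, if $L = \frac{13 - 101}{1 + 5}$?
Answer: $\frac{299}{21} \approx 14.238$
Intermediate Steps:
$L = - \frac{44}{3}$ ($L = - \frac{88}{6} = \left(-88\right) \frac{1}{6} = - \frac{44}{3} \approx -14.667$)
$\left(- \frac{6}{7} \cdot 4 + 3\right) - L = \left(- \frac{6}{7} \cdot 4 + 3\right) - - \frac{44}{3} = \left(\left(-6\right) \frac{1}{7} \cdot 4 + 3\right) + \frac{44}{3} = \left(\left(- \frac{6}{7}\right) 4 + 3\right) + \frac{44}{3} = \left(- \frac{24}{7} + 3\right) + \frac{44}{3} = - \frac{3}{7} + \frac{44}{3} = \frac{299}{21}$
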